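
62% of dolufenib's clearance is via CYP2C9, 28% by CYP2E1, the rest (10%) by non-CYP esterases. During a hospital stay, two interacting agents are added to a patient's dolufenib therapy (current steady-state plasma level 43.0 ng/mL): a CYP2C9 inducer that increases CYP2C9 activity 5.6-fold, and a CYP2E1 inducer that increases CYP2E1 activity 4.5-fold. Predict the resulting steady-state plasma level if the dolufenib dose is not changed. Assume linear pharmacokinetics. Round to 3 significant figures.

8.90 ng/mL

The CYP2C9 pathway (62% of clearance) rises to 5.6× activity: 0.62 × 5.6 = 3.472.
The CYP2E1 pathway (28% of clearance) is boosted to 4.5× activity: 0.28 × 4.5 = 1.26.
Non-CYP routes (10%) are unchanged.
Relative clearance = 3.472 + 1.26 + 0.1 = 4.832.
Steady-state plasma level ∝ 1/CL: new value = 43.0 / 4.832 = 8.90 ng/mL.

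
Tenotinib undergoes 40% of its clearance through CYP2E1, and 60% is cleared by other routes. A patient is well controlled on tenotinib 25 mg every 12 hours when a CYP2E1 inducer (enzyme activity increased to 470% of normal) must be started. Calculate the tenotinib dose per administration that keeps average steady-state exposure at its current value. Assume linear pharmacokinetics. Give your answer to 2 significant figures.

62 mg

The CYP2E1 pathway (40% of clearance) rises to 4.7× activity: 0.4 × 4.7 = 1.88.
Non-CYP routes (60%) are unchanged.
Relative clearance = 1.88 + 0.6 = 2.48.
Exposure is unchanged when dose changes in proportion to clearance. New dose = 25 mg × 2.48 = 62 mg.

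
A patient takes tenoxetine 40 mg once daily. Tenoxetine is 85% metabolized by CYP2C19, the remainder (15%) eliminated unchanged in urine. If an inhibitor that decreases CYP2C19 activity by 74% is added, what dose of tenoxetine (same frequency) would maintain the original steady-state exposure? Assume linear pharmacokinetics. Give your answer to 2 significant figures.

15 mg

The CYP2C19 pathway (85% of clearance) drops to 0.26× activity: 0.85 × 0.26 = 0.221.
Non-CYP routes (15%) are unchanged.
CL_new/CL_old = 0.221 + 0.15 = 0.371.
To maintain the same steady-state level, dose must scale with clearance: new dose = 40 × 0.371 = 15 mg.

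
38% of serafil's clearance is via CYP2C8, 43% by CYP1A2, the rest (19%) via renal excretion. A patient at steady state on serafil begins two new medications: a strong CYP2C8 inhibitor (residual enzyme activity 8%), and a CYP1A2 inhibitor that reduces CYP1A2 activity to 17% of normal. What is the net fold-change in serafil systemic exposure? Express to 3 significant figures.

3.41

The CYP2C8 pathway (38% of clearance) falls to 0.08× activity: 0.38 × 0.08 = 0.0304.
The CYP1A2 pathway (43% of clearance) drops to 0.17× activity: 0.43 × 0.17 = 0.0731.
Non-CYP routes (19%) are unchanged.
Relative clearance = 0.0304 + 0.0731 + 0.19 = 0.2935.
Because systemic exposure varies inversely with clearance, the combined effect is 1 / 0.2935 = 3.41.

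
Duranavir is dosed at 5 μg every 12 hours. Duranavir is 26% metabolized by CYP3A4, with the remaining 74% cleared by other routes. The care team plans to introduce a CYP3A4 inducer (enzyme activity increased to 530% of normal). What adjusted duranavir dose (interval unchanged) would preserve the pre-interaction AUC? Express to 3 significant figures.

The CYP3A4 pathway (26% of clearance) rises to 5.3× activity: 0.26 × 5.3 = 1.378.
Non-CYP routes (74%) are unchanged.
Relative clearance = 1.378 + 0.74 = 2.118.
Exposure is unchanged when dose changes in proportion to clearance. New dose = 5 μg × 2.118 = 10.6 μg.

10.6 μg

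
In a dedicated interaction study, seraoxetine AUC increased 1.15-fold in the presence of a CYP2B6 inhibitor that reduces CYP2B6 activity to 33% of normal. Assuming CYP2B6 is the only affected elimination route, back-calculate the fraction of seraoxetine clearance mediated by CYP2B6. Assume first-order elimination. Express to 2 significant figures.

0.19

Write x for the fraction cleared via CYP2B6. The observed AUC change means clearance fell to 1/1.15 = 0.8696 of baseline.
Only the CYP2B6 route changed, so 0.8696 = x·0.33 + (1 − x), giving x = 0.19.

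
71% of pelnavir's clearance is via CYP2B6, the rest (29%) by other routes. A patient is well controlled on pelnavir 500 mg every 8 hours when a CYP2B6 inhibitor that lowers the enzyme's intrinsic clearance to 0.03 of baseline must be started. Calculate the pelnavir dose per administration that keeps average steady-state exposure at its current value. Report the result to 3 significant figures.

The CYP2B6 pathway (71% of clearance) is reduced to 0.03× activity: 0.71 × 0.03 = 0.0213.
The remaining 29% of clearance is unaffected.
New clearance relative to baseline: 0.0213 + 0.29 = 0.3113.
Css,avg = (dose rate)/CL, so holding Css fixed requires dose ∝ CL: 500 × 0.3113 = 156 mg.

156 mg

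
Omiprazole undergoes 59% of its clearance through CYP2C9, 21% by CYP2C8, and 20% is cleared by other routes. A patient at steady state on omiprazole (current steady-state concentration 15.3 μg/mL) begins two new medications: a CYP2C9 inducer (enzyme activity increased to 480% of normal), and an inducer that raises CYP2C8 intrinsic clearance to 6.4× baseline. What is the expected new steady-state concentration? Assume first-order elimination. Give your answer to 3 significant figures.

CYP2C9: 0.59 × 4.8 = 2.832
CYP2C8: 0.21 × 6.4 = 1.344
Other: 0.2 (unchanged)
Relative clearance = 2.832 + 1.344 + 0.2 = 4.376.
Steady-state concentration ∝ 1/CL: new value = 15.3 / 4.376 = 3.50 μg/mL.

3.50 μg/mL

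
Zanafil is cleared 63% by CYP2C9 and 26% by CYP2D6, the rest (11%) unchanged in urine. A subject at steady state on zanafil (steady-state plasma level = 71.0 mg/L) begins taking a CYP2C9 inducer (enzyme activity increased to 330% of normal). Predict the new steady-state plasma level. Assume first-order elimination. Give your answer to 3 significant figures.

29.0 mg/L

The CYP2C9 pathway (63% of clearance) rises to 3.3× activity: 0.63 × 3.3 = 2.079.
CYP2D6 (26%) and the residual 11% are unaffected.
New clearance relative to baseline: 2.079 + 0.26 + 0.11 = 2.449.
New steady-state plasma level = baseline ÷ relative clearance = 71.0 / 2.449 = 29.0 mg/L.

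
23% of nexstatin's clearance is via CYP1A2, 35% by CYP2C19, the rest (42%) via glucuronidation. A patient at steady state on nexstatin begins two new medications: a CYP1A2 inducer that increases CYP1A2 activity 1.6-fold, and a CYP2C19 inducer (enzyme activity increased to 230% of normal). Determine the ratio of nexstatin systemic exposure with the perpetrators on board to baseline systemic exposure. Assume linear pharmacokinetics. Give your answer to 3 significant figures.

0.628

CYP1A2: 0.23 × 1.6 = 0.368
CYP2C19: 0.35 × 2.3 = 0.805
Other: 0.42 (unchanged)
Relative clearance = 0.368 + 0.805 + 0.42 = 1.593.
Systemic exposure ∝ 1/CL: fold-change = 1 / 1.593 = 0.628.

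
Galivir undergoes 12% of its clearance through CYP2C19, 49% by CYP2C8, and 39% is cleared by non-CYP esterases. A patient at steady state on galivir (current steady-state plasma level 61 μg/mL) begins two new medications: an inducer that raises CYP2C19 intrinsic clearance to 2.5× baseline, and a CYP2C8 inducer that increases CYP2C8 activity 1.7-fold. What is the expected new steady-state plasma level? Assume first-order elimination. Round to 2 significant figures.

The CYP2C19 pathway (12% of clearance) is boosted to 2.5× activity: 0.12 × 2.5 = 0.3.
The CYP2C8 pathway (49% of clearance) rises to 1.7× activity: 0.49 × 1.7 = 0.833.
The remaining 39% of clearance is unaffected.
Relative clearance = 0.3 + 0.833 + 0.39 = 1.523.
Dividing the baseline by the relative clearance: 61 / 1.523 = 40 μg/mL.

40 μg/mL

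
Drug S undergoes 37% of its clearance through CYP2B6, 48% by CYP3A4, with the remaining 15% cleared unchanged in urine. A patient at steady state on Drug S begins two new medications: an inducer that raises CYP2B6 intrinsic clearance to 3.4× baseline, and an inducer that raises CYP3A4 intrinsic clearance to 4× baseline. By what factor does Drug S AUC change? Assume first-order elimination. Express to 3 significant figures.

The CYP2B6 pathway (37% of clearance) increases to 3.4× activity: 0.37 × 3.4 = 1.258.
The CYP3A4 pathway (48% of clearance) rises to 4× activity: 0.48 × 4 = 1.92.
Non-CYP routes (15%) are unchanged.
Relative clearance = 1.258 + 1.92 + 0.15 = 3.328.
Net AUC ratio = 1 / 3.328 = 0.300.

0.300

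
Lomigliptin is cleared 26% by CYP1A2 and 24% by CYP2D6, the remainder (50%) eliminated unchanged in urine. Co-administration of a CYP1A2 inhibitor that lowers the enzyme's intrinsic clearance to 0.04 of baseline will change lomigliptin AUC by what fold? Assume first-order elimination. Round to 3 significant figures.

The CYP1A2 pathway (26% of clearance) is reduced to 0.04× activity: 0.26 × 0.04 = 0.0104.
CYP2D6 (24%) and the residual 50% are unaffected.
New clearance relative to baseline: 0.0104 + 0.24 + 0.5 = 0.7504.
AUC is inversely proportional to clearance, so the fold-change is 1 / 0.7504 = 1.33.

1.33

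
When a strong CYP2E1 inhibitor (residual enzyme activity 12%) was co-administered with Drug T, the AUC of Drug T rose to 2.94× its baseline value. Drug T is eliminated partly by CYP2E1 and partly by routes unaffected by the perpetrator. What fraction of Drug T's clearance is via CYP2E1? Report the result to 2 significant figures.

0.75

CL'/CL = 1 / 2.94 = 0.3401
0.12·fm + (1 − fm) = 0.3401
fm = (0.3401 − 1) / (0.12 − 1) = 0.75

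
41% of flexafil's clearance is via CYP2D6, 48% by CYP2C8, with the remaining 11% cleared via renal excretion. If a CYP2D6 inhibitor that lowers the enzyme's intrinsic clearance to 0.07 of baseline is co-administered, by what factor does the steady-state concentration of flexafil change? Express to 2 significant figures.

The CYP2D6 pathway (41% of clearance) drops to 0.07× activity: 0.41 × 0.07 = 0.0287.
CYP2C8 (48%) and the residual 11% are unaffected.
CL_new/CL_old = 0.0287 + 0.48 + 0.11 = 0.6187.
Steady-state concentration ratio = CL_old/CL_new = 1 / 0.6187 = 1.6.

1.6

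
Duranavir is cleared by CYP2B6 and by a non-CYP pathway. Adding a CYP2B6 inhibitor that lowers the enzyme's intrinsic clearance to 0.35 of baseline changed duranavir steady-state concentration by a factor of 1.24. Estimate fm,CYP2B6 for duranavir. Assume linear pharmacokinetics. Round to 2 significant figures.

Call the CYP2B6 fraction fm. After the interaction, CL_new/CL_old = fm × 0.35 + (1 − fm).
Steady-state concentration ratio = 1 / (new CL fraction), so new CL fraction = 1 / 1.24 = 0.8065.
fm × 0.35 + 1 − fm = 0.8065  ⇒  fm × (0.35 − 1) = −0.1935  ⇒  fm = 0.30.

0.30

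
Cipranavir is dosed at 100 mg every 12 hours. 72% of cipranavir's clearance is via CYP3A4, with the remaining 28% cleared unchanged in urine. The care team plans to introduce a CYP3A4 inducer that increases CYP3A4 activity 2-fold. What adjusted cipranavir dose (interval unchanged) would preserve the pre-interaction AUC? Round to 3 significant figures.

172 mg

The CYP3A4 pathway (72% of clearance) rises to 2× activity: 0.72 × 2 = 1.44.
Non-CYP routes (28%) are unchanged.
CL_new/CL_old = 1.44 + 0.28 = 1.72.
To maintain the same steady-state level, dose must scale with clearance: new dose = 100 × 1.72 = 172 mg.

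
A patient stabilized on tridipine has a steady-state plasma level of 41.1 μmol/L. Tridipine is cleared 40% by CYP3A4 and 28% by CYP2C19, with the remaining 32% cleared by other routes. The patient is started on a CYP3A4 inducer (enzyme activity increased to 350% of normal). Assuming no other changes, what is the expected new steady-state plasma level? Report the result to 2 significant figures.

21 μmol/L

The CYP3A4 pathway (40% of clearance) increases to 3.5× activity: 0.4 × 3.5 = 1.4.
CYP2C19 (28%) and the residual 32% are unaffected.
CL_new/CL_old = 1.4 + 0.28 + 0.32 = 2.
Steady-state plasma level ∝ 1/CL, so new value = 41.1 / 2 = 21 μmol/L.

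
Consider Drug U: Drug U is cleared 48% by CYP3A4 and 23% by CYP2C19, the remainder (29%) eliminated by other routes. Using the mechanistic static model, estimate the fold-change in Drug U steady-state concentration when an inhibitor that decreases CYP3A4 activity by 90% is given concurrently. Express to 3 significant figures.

1.76

The CYP3A4 pathway (48% of clearance) is reduced to 0.1× activity: 0.48 × 0.1 = 0.048.
CYP2C19 (23%) and the residual 29% are unaffected.
Relative clearance = 0.048 + 0.23 + 0.29 = 0.568.
Steady-state concentration ratio = CL_old/CL_new = 1 / 0.568 = 1.76.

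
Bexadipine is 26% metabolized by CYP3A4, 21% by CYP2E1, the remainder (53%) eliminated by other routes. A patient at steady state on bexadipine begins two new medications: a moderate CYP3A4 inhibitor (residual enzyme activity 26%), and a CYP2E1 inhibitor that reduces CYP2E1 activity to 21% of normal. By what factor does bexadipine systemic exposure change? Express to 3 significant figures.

The CYP3A4 pathway (26% of clearance) falls to 0.26× activity: 0.26 × 0.26 = 0.0676.
The CYP2E1 pathway (21% of clearance) falls to 0.21× activity: 0.21 × 0.21 = 0.0441.
The remaining 53% of clearance is unaffected.
New clearance relative to baseline: 0.0676 + 0.0441 + 0.53 = 0.6417.
Net systemic exposure ratio = 1 / 0.6417 = 1.56.

1.56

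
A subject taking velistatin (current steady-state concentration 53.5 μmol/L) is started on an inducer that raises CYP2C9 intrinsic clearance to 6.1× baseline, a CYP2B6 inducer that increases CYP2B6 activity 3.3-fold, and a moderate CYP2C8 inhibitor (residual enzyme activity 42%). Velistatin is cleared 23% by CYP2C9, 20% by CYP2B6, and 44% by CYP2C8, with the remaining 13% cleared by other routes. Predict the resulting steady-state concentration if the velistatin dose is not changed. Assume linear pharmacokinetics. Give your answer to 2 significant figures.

22 μmol/L

The CYP2C9 pathway (23% of clearance) increases to 6.1× activity: 0.23 × 6.1 = 1.403.
The CYP2B6 pathway (20% of clearance) increases to 3.3× activity: 0.2 × 3.3 = 0.66.
The CYP2C8 pathway (44% of clearance) falls to 0.42× activity: 0.44 × 0.42 = 0.1848.
Non-CYP routes (13%) are unchanged.
Relative clearance = 1.403 + 0.66 + 0.1848 + 0.13 = 2.3778.
Steady-state concentration ∝ 1/CL: new value = 53.5 / 2.3778 = 22 μmol/L.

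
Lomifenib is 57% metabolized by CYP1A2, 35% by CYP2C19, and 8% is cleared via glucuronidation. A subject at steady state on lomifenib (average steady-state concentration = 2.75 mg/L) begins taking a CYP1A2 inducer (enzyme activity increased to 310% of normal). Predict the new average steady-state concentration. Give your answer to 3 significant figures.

CYP1A2: 0.57 × 3.1 = 1.767
CYP2C19: 0.35 (unchanged)
Other: 0.08 (unchanged)
Relative clearance = 1.767 + 0.35 + 0.08 = 2.197.
New average steady-state concentration = baseline ÷ relative clearance = 2.75 / 2.197 = 1.25 mg/L.

1.25 mg/L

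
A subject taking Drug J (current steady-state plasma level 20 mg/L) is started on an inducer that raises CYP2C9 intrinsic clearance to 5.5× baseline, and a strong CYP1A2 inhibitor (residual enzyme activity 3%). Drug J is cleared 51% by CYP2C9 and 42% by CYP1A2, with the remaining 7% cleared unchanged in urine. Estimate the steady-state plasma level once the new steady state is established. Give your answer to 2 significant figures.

The CYP2C9 pathway (51% of clearance) is boosted to 5.5× activity: 0.51 × 5.5 = 2.805.
The CYP1A2 pathway (42% of clearance) is reduced to 0.03× activity: 0.42 × 0.03 = 0.0126.
The remaining 7% of clearance is unaffected.
New clearance relative to baseline: 2.805 + 0.0126 + 0.07 = 2.8876.
Steady-state plasma level ∝ 1/CL: new value = 20 / 2.8876 = 6.9 mg/L.

6.9 mg/L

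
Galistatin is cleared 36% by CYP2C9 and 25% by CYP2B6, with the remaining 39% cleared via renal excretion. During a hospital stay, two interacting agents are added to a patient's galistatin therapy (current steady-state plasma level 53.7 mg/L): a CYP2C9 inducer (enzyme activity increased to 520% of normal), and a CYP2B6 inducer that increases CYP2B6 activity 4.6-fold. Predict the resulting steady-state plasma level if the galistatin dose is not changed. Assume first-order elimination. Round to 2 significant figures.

The CYP2C9 pathway (36% of clearance) is boosted to 5.2× activity: 0.36 × 5.2 = 1.872.
The CYP2B6 pathway (25% of clearance) rises to 4.6× activity: 0.25 × 4.6 = 1.15.
Non-CYP routes (39%) are unchanged.
CL_new/CL_old = 1.872 + 1.15 + 0.39 = 3.412.
Steady-state plasma level ∝ 1/CL: new value = 53.7 / 3.412 = 16 mg/L.

16 mg/L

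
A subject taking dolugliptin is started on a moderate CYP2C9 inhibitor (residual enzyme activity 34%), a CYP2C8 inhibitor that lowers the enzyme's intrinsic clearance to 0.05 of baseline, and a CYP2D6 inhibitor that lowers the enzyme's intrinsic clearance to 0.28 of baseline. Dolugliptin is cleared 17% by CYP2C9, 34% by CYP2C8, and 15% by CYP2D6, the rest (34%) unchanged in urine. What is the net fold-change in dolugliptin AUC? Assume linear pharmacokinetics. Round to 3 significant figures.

The CYP2C9 pathway (17% of clearance) drops to 0.34× activity: 0.17 × 0.34 = 0.0578.
The CYP2C8 pathway (34% of clearance) falls to 0.05× activity: 0.34 × 0.05 = 0.017.
The CYP2D6 pathway (15% of clearance) drops to 0.28× activity: 0.15 × 0.28 = 0.042.
Non-CYP routes (34%) are unchanged.
New clearance relative to baseline: 0.0578 + 0.017 + 0.042 + 0.34 = 0.4568.
Net AUC ratio = 1 / 0.4568 = 2.19.

2.19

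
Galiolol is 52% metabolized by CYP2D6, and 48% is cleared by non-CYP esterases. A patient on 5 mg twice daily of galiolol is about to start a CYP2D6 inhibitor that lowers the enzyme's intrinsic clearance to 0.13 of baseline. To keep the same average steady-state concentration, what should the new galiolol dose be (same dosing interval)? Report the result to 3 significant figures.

CYP2D6: 0.52 × 0.13 = 0.0676
Other: 0.48 (unchanged)
New clearance relative to baseline: 0.0676 + 0.48 = 0.5476.
Css,avg = (dose rate)/CL, so holding Css fixed requires dose ∝ CL: 5 × 0.5476 = 2.74 mg.

2.74 mg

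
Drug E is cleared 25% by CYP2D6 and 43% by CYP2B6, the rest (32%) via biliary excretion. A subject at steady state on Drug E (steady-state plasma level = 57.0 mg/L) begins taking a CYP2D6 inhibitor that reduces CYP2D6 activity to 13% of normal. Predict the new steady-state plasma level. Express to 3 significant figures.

72.8 mg/L

CYP2D6: 0.25 × 0.13 = 0.0325
CYP2B6: 0.43 (unchanged)
Other: 0.32 (unchanged)
CL_new/CL_old = 0.0325 + 0.43 + 0.32 = 0.7825.
Steady-state plasma level ∝ 1/CL, so new value = 57.0 / 0.7825 = 72.8 mg/L.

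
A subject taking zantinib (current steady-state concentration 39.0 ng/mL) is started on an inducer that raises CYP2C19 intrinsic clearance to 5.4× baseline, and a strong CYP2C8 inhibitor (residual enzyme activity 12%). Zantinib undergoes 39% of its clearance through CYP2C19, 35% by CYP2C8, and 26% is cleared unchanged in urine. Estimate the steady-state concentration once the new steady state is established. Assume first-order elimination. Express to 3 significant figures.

The CYP2C19 pathway (39% of clearance) is boosted to 5.4× activity: 0.39 × 5.4 = 2.106.
The CYP2C8 pathway (35% of clearance) drops to 0.12× activity: 0.35 × 0.12 = 0.042.
The remaining 26% of clearance is unaffected.
New clearance relative to baseline: 2.106 + 0.042 + 0.26 = 2.408.
New steady-state concentration = 39.0 / 2.408 = 16.2 ng/mL (concentration scales inversely with clearance).

16.2 ng/mL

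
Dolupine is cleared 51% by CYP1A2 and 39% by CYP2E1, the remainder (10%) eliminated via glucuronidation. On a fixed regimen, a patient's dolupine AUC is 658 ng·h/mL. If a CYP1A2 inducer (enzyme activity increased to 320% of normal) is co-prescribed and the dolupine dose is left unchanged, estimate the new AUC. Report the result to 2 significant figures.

CYP1A2: 0.51 × 3.2 = 1.632
CYP2E1: 0.39 (unchanged)
Other: 0.1 (unchanged)
Relative clearance = 1.632 + 0.39 + 0.1 = 2.122.
New AUC = baseline ÷ relative clearance = 658 / 2.122 = 3.1 × 10² ng·h/mL.

3.1 × 10² ng·h/mL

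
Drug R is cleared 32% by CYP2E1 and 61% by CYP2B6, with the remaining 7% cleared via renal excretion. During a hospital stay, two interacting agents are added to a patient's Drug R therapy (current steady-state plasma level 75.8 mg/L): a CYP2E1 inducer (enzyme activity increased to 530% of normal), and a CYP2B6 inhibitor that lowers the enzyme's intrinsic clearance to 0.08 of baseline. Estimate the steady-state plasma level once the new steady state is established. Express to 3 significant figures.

41.8 mg/L

The CYP2E1 pathway (32% of clearance) increases to 5.3× activity: 0.32 × 5.3 = 1.696.
The CYP2B6 pathway (61% of clearance) falls to 0.08× activity: 0.61 × 0.08 = 0.0488.
Non-CYP routes (7%) are unchanged.
Relative clearance = 1.696 + 0.0488 + 0.07 = 1.8148.
New steady-state plasma level = 75.8 / 1.8148 = 41.8 mg/L (concentration scales inversely with clearance).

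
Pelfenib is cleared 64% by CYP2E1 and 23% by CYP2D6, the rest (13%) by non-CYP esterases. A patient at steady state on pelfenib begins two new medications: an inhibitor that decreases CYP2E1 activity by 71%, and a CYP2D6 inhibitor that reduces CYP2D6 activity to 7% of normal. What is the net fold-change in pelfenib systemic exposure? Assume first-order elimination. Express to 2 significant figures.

3.0

The CYP2E1 pathway (64% of clearance) drops to 0.29× activity: 0.64 × 0.29 = 0.1856.
The CYP2D6 pathway (23% of clearance) is reduced to 0.07× activity: 0.23 × 0.07 = 0.0161.
The remaining 13% of clearance is unaffected.
Relative clearance = 0.1856 + 0.0161 + 0.13 = 0.3317.
Net systemic exposure ratio = 1 / 0.3317 = 3.0.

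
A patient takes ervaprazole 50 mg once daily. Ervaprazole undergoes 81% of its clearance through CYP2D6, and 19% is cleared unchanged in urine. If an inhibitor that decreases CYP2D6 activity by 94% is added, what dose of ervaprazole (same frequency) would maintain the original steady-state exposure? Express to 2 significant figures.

12 mg

CYP2D6: 0.81 × 0.06 = 0.0486
Other: 0.19 (unchanged)
New clearance relative to baseline: 0.0486 + 0.19 = 0.2386.
Css,avg = (dose rate)/CL, so holding Css fixed requires dose ∝ CL: 50 × 0.2386 = 12 mg.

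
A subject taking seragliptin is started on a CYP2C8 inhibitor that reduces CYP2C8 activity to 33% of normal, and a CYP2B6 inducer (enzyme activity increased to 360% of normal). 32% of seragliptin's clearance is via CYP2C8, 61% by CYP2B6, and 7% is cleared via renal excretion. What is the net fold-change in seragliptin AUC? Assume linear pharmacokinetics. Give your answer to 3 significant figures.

CYP2C8: 0.32 × 0.33 = 0.1056
CYP2B6: 0.61 × 3.6 = 2.196
Other: 0.07 (unchanged)
New clearance relative to baseline: 0.1056 + 2.196 + 0.07 = 2.3716.
AUC ∝ 1/CL: fold-change = 1 / 2.3716 = 0.422.

0.422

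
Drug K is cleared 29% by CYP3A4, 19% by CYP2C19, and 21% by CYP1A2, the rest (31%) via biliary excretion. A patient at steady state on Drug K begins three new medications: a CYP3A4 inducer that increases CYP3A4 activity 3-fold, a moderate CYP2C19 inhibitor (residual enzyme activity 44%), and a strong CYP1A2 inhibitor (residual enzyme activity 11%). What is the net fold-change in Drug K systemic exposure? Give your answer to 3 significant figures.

0.777

CYP3A4: 0.29 × 3 = 0.87
CYP2C19: 0.19 × 0.44 = 0.0836
CYP1A2: 0.21 × 0.11 = 0.0231
Other: 0.31 (unchanged)
CL_new/CL_old = 0.87 + 0.0836 + 0.0231 + 0.31 = 1.2867.
Systemic exposure ∝ 1/CL: fold-change = 1 / 1.2867 = 0.777.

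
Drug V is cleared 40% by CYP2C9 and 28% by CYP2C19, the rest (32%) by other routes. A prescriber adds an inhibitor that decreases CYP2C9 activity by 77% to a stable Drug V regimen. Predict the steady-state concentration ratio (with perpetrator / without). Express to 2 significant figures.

1.4

The CYP2C9 pathway (40% of clearance) drops to 0.23× activity: 0.4 × 0.23 = 0.092.
CYP2C19 (28%) and the residual 32% are unaffected.
New clearance relative to baseline: 0.092 + 0.28 + 0.32 = 0.692.
Since steady-state concentration ∝ 1/CL, the ratio is 1 / 0.692 = 1.4.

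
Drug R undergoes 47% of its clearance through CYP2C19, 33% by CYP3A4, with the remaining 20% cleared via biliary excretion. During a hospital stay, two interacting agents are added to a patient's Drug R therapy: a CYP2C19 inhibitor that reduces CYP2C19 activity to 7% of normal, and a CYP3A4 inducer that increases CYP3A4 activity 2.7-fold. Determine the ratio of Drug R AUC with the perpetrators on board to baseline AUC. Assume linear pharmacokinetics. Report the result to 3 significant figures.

The CYP2C19 pathway (47% of clearance) drops to 0.07× activity: 0.47 × 0.07 = 0.0329.
The CYP3A4 pathway (33% of clearance) rises to 2.7× activity: 0.33 × 2.7 = 0.891.
Non-CYP routes (20%) are unchanged.
Relative clearance = 0.0329 + 0.891 + 0.2 = 1.1239.
Because AUC varies inversely with clearance, the combined effect is 1 / 1.1239 = 0.890.

0.890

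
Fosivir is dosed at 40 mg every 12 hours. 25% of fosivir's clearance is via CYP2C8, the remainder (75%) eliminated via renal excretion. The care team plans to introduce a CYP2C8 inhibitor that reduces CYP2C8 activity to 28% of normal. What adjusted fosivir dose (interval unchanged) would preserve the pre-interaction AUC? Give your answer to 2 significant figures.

33 mg

The CYP2C8 pathway (25% of clearance) drops to 0.28× activity: 0.25 × 0.28 = 0.07.
The remaining 75% of clearance is unaffected.
New clearance relative to baseline: 0.07 + 0.75 = 0.82.
Exposure is unchanged when dose changes in proportion to clearance. New dose = 40 mg × 0.82 = 33 mg.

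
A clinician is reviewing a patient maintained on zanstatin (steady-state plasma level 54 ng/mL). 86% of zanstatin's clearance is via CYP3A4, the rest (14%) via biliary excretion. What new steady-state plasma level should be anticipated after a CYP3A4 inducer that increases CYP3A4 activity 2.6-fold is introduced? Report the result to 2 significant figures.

The CYP3A4 pathway (86% of clearance) is boosted to 2.6× activity: 0.86 × 2.6 = 2.236.
The remaining 14% of clearance is unaffected.
CL_new/CL_old = 2.236 + 0.14 = 2.376.
Steady-state plasma level ∝ 1/CL, so new value = 54 / 2.376 = 23 ng/mL.

23 ng/mL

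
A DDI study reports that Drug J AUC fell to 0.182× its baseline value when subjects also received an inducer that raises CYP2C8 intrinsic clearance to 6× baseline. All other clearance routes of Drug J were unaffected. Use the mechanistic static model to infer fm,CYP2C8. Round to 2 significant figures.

CL'/CL = 1 / 0.182 = 5.495
6·fm + (1 − fm) = 5.495
fm = (5.495 − 1) / (6 − 1) = 0.90

0.90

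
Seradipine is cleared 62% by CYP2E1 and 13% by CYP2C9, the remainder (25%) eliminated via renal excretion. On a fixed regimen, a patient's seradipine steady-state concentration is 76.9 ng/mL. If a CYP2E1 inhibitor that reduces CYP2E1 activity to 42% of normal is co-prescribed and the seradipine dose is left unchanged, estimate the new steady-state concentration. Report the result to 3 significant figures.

120 ng/mL

CYP2E1: 0.62 × 0.42 = 0.2604
CYP2C9: 0.13 (unchanged)
Other: 0.25 (unchanged)
Relative clearance = 0.2604 + 0.13 + 0.25 = 0.6404.
New steady-state concentration = baseline ÷ relative clearance = 76.9 / 0.6404 = 120 ng/mL.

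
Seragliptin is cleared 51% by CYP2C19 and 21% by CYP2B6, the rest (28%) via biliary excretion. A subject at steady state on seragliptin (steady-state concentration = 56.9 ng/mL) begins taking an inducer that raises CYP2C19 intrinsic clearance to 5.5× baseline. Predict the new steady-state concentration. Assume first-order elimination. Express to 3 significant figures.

The CYP2C19 pathway (51% of clearance) increases to 5.5× activity: 0.51 × 5.5 = 2.805.
CYP2B6 (21%) and the residual 28% are unaffected.
Relative clearance = 2.805 + 0.21 + 0.28 = 3.295.
With dosing unchanged, steady-state concentration scales as 1/CL: 56.9 / 3.295 = 17.3 ng/mL.

17.3 ng/mL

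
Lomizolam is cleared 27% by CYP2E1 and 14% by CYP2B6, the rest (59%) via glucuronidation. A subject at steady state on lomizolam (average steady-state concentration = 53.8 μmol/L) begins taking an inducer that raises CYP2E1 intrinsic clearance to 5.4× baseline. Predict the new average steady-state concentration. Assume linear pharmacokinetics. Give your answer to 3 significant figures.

The CYP2E1 pathway (27% of clearance) increases to 5.4× activity: 0.27 × 5.4 = 1.458.
CYP2B6 (14%) and the residual 59% are unaffected.
Relative clearance = 1.458 + 0.14 + 0.59 = 2.188.
Average steady-state concentration ∝ 1/CL, so new value = 53.8 / 2.188 = 24.6 μmol/L.

24.6 μmol/L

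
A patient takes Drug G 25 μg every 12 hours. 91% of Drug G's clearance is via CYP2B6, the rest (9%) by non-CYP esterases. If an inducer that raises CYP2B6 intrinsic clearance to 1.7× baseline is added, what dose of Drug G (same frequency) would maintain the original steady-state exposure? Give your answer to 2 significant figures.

41 μg

The CYP2B6 pathway (91% of clearance) increases to 1.7× activity: 0.91 × 1.7 = 1.547.
Non-CYP routes (9%) are unchanged.
CL_new/CL_old = 1.547 + 0.09 = 1.637.
Exposure is unchanged when dose changes in proportion to clearance. New dose = 25 μg × 1.637 = 41 μg.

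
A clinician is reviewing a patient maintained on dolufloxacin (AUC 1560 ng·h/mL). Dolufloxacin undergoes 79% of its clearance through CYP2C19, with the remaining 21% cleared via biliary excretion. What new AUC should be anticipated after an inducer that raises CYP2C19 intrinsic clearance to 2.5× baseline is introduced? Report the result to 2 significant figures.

The CYP2C19 pathway (79% of clearance) rises to 2.5× activity: 0.79 × 2.5 = 1.975.
The remaining 21% of clearance is unaffected.
New clearance relative to baseline: 1.975 + 0.21 = 2.185.
New AUC = baseline ÷ relative clearance = 1560 / 2.185 = 7.1 × 10² ng·h/mL.

7.1 × 10² ng·h/mL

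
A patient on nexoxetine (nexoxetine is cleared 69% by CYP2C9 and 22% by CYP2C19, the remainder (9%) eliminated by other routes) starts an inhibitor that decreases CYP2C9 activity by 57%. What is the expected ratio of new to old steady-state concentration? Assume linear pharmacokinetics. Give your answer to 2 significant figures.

The CYP2C9 pathway (69% of clearance) falls to 0.43× activity: 0.69 × 0.43 = 0.2967.
CYP2C19 (22%) and the residual 9% are unaffected.
CL_new/CL_old = 0.2967 + 0.22 + 0.09 = 0.6067.
Since steady-state concentration ∝ 1/CL, the ratio is 1 / 0.6067 = 1.6.

1.6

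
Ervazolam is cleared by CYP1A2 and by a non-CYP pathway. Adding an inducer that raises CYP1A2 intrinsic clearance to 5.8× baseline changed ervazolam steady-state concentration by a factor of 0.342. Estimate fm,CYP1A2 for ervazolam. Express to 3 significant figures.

CL'/CL = 1 / 0.342 = 2.924
5.8·fm + (1 − fm) = 2.924
fm = (2.924 − 1) / (5.8 − 1) = 0.401

0.401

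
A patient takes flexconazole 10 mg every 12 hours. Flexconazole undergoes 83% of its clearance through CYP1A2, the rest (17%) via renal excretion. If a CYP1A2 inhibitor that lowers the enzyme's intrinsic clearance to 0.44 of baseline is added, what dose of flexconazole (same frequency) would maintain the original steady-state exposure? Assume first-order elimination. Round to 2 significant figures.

The CYP1A2 pathway (83% of clearance) falls to 0.44× activity: 0.83 × 0.44 = 0.3652.
The remaining 17% of clearance is unaffected.
Relative clearance = 0.3652 + 0.17 = 0.5352.
To maintain the same steady-state level, dose must scale with clearance: new dose = 10 × 0.5352 = 5.4 mg.

5.4 mg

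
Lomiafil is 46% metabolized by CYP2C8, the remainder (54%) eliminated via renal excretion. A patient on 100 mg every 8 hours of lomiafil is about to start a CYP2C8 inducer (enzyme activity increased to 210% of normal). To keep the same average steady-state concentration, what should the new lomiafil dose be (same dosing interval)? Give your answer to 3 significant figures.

151 mg

The CYP2C8 pathway (46% of clearance) rises to 2.1× activity: 0.46 × 2.1 = 0.966.
Non-CYP routes (54%) are unchanged.
Relative clearance = 0.966 + 0.54 = 1.506.
To maintain the same steady-state level, dose must scale with clearance: new dose = 100 × 1.506 = 151 mg.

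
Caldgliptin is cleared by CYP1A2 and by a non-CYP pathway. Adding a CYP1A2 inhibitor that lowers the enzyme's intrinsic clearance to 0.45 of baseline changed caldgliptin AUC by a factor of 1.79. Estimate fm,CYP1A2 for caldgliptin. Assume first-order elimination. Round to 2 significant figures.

CL'/CL = 1 / 1.79 = 0.5587
0.45·fm + (1 − fm) = 0.5587
fm = (0.5587 − 1) / (0.45 − 1) = 0.80

0.80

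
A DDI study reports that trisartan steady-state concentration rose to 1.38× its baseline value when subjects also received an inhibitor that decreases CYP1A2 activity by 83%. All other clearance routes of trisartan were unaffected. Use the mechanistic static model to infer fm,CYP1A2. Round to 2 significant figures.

0.33

CL'/CL = 1 / 1.38 = 0.7246
0.17·fm + (1 − fm) = 0.7246
fm = (0.7246 − 1) / (0.17 − 1) = 0.33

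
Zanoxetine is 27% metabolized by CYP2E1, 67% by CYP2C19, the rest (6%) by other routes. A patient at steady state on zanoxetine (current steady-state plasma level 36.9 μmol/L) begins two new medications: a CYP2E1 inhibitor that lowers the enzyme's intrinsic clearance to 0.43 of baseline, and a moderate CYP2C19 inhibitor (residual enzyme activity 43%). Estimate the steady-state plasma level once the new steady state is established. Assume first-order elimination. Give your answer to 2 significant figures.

79 μmol/L

The CYP2E1 pathway (27% of clearance) drops to 0.43× activity: 0.27 × 0.43 = 0.1161.
The CYP2C19 pathway (67% of clearance) is reduced to 0.43× activity: 0.67 × 0.43 = 0.2881.
Non-CYP routes (6%) are unchanged.
CL_new/CL_old = 0.1161 + 0.2881 + 0.06 = 0.4642.
New steady-state plasma level = 36.9 / 0.4642 = 79 μmol/L (concentration scales inversely with clearance).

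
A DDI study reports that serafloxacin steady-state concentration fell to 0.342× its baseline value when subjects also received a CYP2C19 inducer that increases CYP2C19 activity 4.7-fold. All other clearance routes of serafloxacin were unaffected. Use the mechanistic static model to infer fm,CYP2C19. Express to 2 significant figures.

0.52

Call the CYP2C19 fraction fm. After the interaction, CL_new/CL_old = fm × 4.7 + (1 − fm).
Steady-state concentration ratio = 1 / (new CL fraction), so new CL fraction = 1 / 0.342 = 2.924.
fm × 4.7 + 1 − fm = 2.924  ⇒  fm × (4.7 − 1) = 1.924  ⇒  fm = 0.52.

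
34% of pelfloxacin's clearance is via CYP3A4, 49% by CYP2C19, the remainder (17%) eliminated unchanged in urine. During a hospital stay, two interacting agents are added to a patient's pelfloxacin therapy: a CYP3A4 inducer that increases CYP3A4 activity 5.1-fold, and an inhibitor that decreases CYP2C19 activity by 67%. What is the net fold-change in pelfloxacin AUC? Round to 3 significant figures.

0.484

CYP3A4: 0.34 × 5.1 = 1.734
CYP2C19: 0.49 × 0.33 = 0.1617
Other: 0.17 (unchanged)
CL_new/CL_old = 1.734 + 0.1617 + 0.17 = 2.0657.
AUC ∝ 1/CL: fold-change = 1 / 2.0657 = 0.484.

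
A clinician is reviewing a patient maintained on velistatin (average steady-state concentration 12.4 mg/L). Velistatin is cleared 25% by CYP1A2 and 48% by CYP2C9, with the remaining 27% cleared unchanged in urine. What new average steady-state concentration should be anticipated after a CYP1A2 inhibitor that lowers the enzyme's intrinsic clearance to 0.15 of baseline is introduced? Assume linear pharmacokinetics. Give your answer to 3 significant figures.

The CYP1A2 pathway (25% of clearance) is reduced to 0.15× activity: 0.25 × 0.15 = 0.0375.
CYP2C9 (48%) and the residual 27% are unaffected.
Relative clearance = 0.0375 + 0.48 + 0.27 = 0.7875.
New average steady-state concentration = baseline ÷ relative clearance = 12.4 / 0.7875 = 15.7 mg/L.

15.7 mg/L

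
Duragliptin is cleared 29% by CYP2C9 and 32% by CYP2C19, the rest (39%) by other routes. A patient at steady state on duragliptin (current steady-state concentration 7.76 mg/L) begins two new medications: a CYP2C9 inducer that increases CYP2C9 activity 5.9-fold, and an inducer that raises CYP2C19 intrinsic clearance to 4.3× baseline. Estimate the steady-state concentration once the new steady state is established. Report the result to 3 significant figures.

2.23 mg/L

CYP2C9: 0.29 × 5.9 = 1.711
CYP2C19: 0.32 × 4.3 = 1.376
Other: 0.39 (unchanged)
CL_new/CL_old = 1.711 + 1.376 + 0.39 = 3.477.
Dividing the baseline by the relative clearance: 7.76 / 3.477 = 2.23 mg/L.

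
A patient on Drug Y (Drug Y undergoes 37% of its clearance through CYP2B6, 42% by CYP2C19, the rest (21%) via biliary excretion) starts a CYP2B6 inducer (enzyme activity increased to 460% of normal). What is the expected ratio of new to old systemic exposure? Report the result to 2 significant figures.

0.43

The CYP2B6 pathway (37% of clearance) rises to 4.6× activity: 0.37 × 4.6 = 1.702.
CYP2C19 (42%) and the residual 21% are unaffected.
New clearance relative to baseline: 1.702 + 0.42 + 0.21 = 2.332.
Systemic exposure ratio = CL_old/CL_new = 1 / 2.332 = 0.43.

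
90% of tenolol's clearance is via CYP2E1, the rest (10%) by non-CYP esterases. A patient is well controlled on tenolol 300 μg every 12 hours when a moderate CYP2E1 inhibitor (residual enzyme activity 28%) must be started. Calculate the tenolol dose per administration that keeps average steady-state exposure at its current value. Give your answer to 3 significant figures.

106 μg

The CYP2E1 pathway (90% of clearance) drops to 0.28× activity: 0.9 × 0.28 = 0.252.
Non-CYP routes (10%) are unchanged.
CL_new/CL_old = 0.252 + 0.1 = 0.352.
Css,avg = (dose rate)/CL, so holding Css fixed requires dose ∝ CL: 300 × 0.352 = 106 μg.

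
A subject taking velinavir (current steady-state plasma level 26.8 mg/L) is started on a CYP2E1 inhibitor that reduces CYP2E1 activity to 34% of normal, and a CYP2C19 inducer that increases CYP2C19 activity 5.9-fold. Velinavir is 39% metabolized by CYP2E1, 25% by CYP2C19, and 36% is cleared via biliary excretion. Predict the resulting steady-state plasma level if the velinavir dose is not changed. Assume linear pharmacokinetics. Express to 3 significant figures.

The CYP2E1 pathway (39% of clearance) is reduced to 0.34× activity: 0.39 × 0.34 = 0.1326.
The CYP2C19 pathway (25% of clearance) increases to 5.9× activity: 0.25 × 5.9 = 1.475.
Non-CYP routes (36%) are unchanged.
CL_new/CL_old = 0.1326 + 1.475 + 0.36 = 1.9676.
Steady-state plasma level ∝ 1/CL: new value = 26.8 / 1.9676 = 13.6 mg/L.

13.6 mg/L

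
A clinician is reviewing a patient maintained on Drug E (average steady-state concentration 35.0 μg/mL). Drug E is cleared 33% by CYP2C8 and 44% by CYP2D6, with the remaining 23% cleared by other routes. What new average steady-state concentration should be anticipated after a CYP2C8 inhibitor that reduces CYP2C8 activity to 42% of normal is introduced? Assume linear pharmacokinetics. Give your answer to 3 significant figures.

43.3 μg/mL

The CYP2C8 pathway (33% of clearance) falls to 0.42× activity: 0.33 × 0.42 = 0.1386.
CYP2D6 (44%) and the residual 23% are unaffected.
Relative clearance = 0.1386 + 0.44 + 0.23 = 0.8086.
Average steady-state concentration ∝ 1/CL, so new value = 35.0 / 0.8086 = 43.3 μg/mL.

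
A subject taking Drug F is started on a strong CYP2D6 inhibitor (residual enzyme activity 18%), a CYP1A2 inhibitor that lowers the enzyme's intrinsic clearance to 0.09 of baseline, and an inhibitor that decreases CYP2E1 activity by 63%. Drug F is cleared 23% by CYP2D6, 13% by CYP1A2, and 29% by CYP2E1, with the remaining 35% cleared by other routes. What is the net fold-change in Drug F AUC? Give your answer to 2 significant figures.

The CYP2D6 pathway (23% of clearance) falls to 0.18× activity: 0.23 × 0.18 = 0.0414.
The CYP1A2 pathway (13% of clearance) falls to 0.09× activity: 0.13 × 0.09 = 0.0117.
The CYP2E1 pathway (29% of clearance) falls to 0.37× activity: 0.29 × 0.37 = 0.1073.
The remaining 35% of clearance is unaffected.
Relative clearance = 0.0414 + 0.0117 + 0.1073 + 0.35 = 0.5104.
Net AUC ratio = 1 / 0.5104 = 2.0.

2.0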